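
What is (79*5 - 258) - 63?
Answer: 74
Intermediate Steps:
(79*5 - 258) - 63 = (395 - 258) - 63 = 137 - 63 = 74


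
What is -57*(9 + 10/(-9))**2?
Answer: -95779/27 ≈ -3547.4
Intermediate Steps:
-57*(9 + 10/(-9))**2 = -57*(9 + 10*(-1/9))**2 = -57*(9 - 10/9)**2 = -57*(71/9)**2 = -57*5041/81 = -95779/27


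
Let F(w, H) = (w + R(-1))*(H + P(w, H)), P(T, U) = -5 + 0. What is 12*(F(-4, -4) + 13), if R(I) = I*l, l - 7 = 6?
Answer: 1992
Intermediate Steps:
l = 13 (l = 7 + 6 = 13)
R(I) = 13*I (R(I) = I*13 = 13*I)
P(T, U) = -5
F(w, H) = (-13 + w)*(-5 + H) (F(w, H) = (w + 13*(-1))*(H - 5) = (w - 13)*(-5 + H) = (-13 + w)*(-5 + H))
12*(F(-4, -4) + 13) = 12*((65 - 13*(-4) - 5*(-4) - 4*(-4)) + 13) = 12*((65 + 52 + 20 + 16) + 13) = 12*(153 + 13) = 12*166 = 1992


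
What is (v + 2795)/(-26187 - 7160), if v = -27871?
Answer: 25076/33347 ≈ 0.75197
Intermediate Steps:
(v + 2795)/(-26187 - 7160) = (-27871 + 2795)/(-26187 - 7160) = -25076/(-33347) = -25076*(-1/33347) = 25076/33347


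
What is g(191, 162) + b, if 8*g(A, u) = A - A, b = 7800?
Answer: 7800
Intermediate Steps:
g(A, u) = 0 (g(A, u) = (A - A)/8 = (1/8)*0 = 0)
g(191, 162) + b = 0 + 7800 = 7800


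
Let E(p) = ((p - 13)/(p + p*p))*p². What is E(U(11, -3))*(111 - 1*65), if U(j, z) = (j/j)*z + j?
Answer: -1840/9 ≈ -204.44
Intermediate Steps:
U(j, z) = j + z (U(j, z) = 1*z + j = z + j = j + z)
E(p) = p²*(-13 + p)/(p + p²) (E(p) = ((-13 + p)/(p + p²))*p² = p²*(-13 + p)/(p + p²))
E(U(11, -3))*(111 - 1*65) = ((11 - 3)*(-13 + (11 - 3))/(1 + (11 - 3)))*(111 - 1*65) = (8*(-13 + 8)/(1 + 8))*(111 - 65) = (8*(-5)/9)*46 = (8*(⅑)*(-5))*46 = -40/9*46 = -1840/9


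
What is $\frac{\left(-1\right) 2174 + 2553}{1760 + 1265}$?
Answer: $\frac{379}{3025} \approx 0.12529$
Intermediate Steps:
$\frac{\left(-1\right) 2174 + 2553}{1760 + 1265} = \frac{-2174 + 2553}{3025} = 379 \cdot \frac{1}{3025} = \frac{379}{3025}$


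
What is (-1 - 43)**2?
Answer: 1936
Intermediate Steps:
(-1 - 43)**2 = (-44)**2 = 1936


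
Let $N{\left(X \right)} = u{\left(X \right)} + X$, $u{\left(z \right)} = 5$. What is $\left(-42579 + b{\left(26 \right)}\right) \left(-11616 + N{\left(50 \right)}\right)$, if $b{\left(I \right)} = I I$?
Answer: $484440583$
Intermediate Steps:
$b{\left(I \right)} = I^{2}$
$N{\left(X \right)} = 5 + X$
$\left(-42579 + b{\left(26 \right)}\right) \left(-11616 + N{\left(50 \right)}\right) = \left(-42579 + 26^{2}\right) \left(-11616 + \left(5 + 50\right)\right) = \left(-42579 + 676\right) \left(-11616 + 55\right) = \left(-41903\right) \left(-11561\right) = 484440583$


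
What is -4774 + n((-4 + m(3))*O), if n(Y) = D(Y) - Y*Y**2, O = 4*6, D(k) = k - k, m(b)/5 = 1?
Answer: -18598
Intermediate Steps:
m(b) = 5 (m(b) = 5*1 = 5)
D(k) = 0
O = 24
n(Y) = -Y**3 (n(Y) = 0 - Y*Y**2 = 0 - Y**3 = -Y**3)
-4774 + n((-4 + m(3))*O) = -4774 - ((-4 + 5)*24)**3 = -4774 - (1*24)**3 = -4774 - 1*24**3 = -4774 - 1*13824 = -4774 - 13824 = -18598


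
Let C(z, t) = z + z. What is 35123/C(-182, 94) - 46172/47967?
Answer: -1701551549/17459988 ≈ -97.454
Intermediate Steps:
C(z, t) = 2*z
35123/C(-182, 94) - 46172/47967 = 35123/((2*(-182))) - 46172/47967 = 35123/(-364) - 46172*1/47967 = 35123*(-1/364) - 46172/47967 = -35123/364 - 46172/47967 = -1701551549/17459988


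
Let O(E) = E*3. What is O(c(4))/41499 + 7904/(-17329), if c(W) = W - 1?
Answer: -2802155/6146463 ≈ -0.45590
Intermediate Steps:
c(W) = -1 + W
O(E) = 3*E
O(c(4))/41499 + 7904/(-17329) = (3*(-1 + 4))/41499 + 7904/(-17329) = (3*3)*(1/41499) + 7904*(-1/17329) = 9*(1/41499) - 608/1333 = 1/4611 - 608/1333 = -2802155/6146463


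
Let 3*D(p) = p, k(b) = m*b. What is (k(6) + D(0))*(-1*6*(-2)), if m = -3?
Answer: -216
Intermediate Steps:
k(b) = -3*b
D(p) = p/3
(k(6) + D(0))*(-1*6*(-2)) = (-3*6 + (⅓)*0)*(-1*6*(-2)) = (-18 + 0)*(-6*(-2)) = -18*12 = -216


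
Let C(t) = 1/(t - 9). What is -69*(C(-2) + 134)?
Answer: -101637/11 ≈ -9239.7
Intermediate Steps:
C(t) = 1/(-9 + t)
-69*(C(-2) + 134) = -69*(1/(-9 - 2) + 134) = -69*(1/(-11) + 134) = -69*(-1/11 + 134) = -69*1473/11 = -101637/11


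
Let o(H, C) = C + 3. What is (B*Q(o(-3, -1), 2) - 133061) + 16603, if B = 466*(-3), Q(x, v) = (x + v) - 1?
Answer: -120652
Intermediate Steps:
o(H, C) = 3 + C
Q(x, v) = -1 + v + x (Q(x, v) = (v + x) - 1 = -1 + v + x)
B = -1398
(B*Q(o(-3, -1), 2) - 133061) + 16603 = (-1398*(-1 + 2 + (3 - 1)) - 133061) + 16603 = (-1398*(-1 + 2 + 2) - 133061) + 16603 = (-1398*3 - 133061) + 16603 = (-4194 - 133061) + 16603 = -137255 + 16603 = -120652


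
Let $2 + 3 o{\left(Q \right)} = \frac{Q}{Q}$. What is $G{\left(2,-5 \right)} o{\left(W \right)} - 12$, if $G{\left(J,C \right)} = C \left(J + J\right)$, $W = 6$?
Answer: $- \frac{16}{3} \approx -5.3333$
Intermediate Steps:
$o{\left(Q \right)} = - \frac{1}{3}$ ($o{\left(Q \right)} = - \frac{2}{3} + \frac{Q \frac{1}{Q}}{3} = - \frac{2}{3} + \frac{1}{3} \cdot 1 = - \frac{2}{3} + \frac{1}{3} = - \frac{1}{3}$)
$G{\left(J,C \right)} = 2 C J$ ($G{\left(J,C \right)} = C 2 J = 2 C J$)
$G{\left(2,-5 \right)} o{\left(W \right)} - 12 = 2 \left(-5\right) 2 \left(- \frac{1}{3}\right) - 12 = \left(-20\right) \left(- \frac{1}{3}\right) - 12 = \frac{20}{3} - 12 = - \frac{16}{3}$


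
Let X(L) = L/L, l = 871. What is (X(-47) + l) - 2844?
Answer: -1972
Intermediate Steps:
X(L) = 1
(X(-47) + l) - 2844 = (1 + 871) - 2844 = 872 - 2844 = -1972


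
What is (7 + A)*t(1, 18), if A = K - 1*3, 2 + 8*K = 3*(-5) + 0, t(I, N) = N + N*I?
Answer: 135/2 ≈ 67.500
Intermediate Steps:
t(I, N) = N + I*N
K = -17/8 (K = -¼ + (3*(-5) + 0)/8 = -¼ + (-15 + 0)/8 = -¼ + (⅛)*(-15) = -¼ - 15/8 = -17/8 ≈ -2.1250)
A = -41/8 (A = -17/8 - 1*3 = -17/8 - 3 = -41/8 ≈ -5.1250)
(7 + A)*t(1, 18) = (7 - 41/8)*(18*(1 + 1)) = 15*(18*2)/8 = (15/8)*36 = 135/2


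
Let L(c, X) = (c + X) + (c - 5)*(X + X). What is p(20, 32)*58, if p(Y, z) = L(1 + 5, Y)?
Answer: 3828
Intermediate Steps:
L(c, X) = X + c + 2*X*(-5 + c) (L(c, X) = (X + c) + (-5 + c)*(2*X) = (X + c) + 2*X*(-5 + c) = X + c + 2*X*(-5 + c))
p(Y, z) = 6 + 3*Y (p(Y, z) = (1 + 5) - 9*Y + 2*Y*(1 + 5) = 6 - 9*Y + 2*Y*6 = 6 - 9*Y + 12*Y = 6 + 3*Y)
p(20, 32)*58 = (6 + 3*20)*58 = (6 + 60)*58 = 66*58 = 3828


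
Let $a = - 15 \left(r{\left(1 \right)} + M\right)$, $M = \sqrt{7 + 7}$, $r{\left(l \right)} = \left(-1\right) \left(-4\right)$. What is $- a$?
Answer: $60 + 15 \sqrt{14} \approx 116.12$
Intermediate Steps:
$r{\left(l \right)} = 4$
$M = \sqrt{14} \approx 3.7417$
$a = -60 - 15 \sqrt{14}$ ($a = - 15 \left(4 + \sqrt{14}\right) = -60 - 15 \sqrt{14} \approx -116.12$)
$- a = - (-60 - 15 \sqrt{14}) = 60 + 15 \sqrt{14}$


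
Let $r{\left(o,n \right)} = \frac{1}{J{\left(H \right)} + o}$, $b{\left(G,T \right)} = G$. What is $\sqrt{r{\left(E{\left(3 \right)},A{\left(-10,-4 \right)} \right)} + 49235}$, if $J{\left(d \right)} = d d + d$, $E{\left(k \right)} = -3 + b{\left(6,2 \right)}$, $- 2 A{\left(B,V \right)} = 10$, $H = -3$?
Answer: $\frac{2 \sqrt{110779}}{3} \approx 221.89$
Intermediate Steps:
$A{\left(B,V \right)} = -5$ ($A{\left(B,V \right)} = \left(- \frac{1}{2}\right) 10 = -5$)
$E{\left(k \right)} = 3$ ($E{\left(k \right)} = -3 + 6 = 3$)
$J{\left(d \right)} = d + d^{2}$ ($J{\left(d \right)} = d^{2} + d = d + d^{2}$)
$r{\left(o,n \right)} = \frac{1}{6 + o}$ ($r{\left(o,n \right)} = \frac{1}{- 3 \left(1 - 3\right) + o} = \frac{1}{\left(-3\right) \left(-2\right) + o} = \frac{1}{6 + o}$)
$\sqrt{r{\left(E{\left(3 \right)},A{\left(-10,-4 \right)} \right)} + 49235} = \sqrt{\frac{1}{6 + 3} + 49235} = \sqrt{\frac{1}{9} + 49235} = \sqrt{\frac{443116}{9}} = \frac{2 \sqrt{110779}}{3}$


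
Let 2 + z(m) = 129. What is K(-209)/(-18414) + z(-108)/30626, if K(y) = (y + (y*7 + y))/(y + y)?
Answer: 244529/62660796 ≈ 0.0039024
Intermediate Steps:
z(m) = 127 (z(m) = -2 + 129 = 127)
K(y) = 9/2 (K(y) = (y + (7*y + y))/((2*y)) = (y + 8*y)*(1/(2*y)) = (9*y)*(1/(2*y)) = 9/2)
K(-209)/(-18414) + z(-108)/30626 = (9/2)/(-18414) + 127/30626 = (9/2)*(-1/18414) + 127*(1/30626) = -1/4092 + 127/30626 = 244529/62660796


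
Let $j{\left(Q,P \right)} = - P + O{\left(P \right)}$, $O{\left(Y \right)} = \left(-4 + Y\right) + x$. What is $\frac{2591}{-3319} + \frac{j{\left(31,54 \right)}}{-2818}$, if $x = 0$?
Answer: $- \frac{3644081}{4676471} \approx -0.77924$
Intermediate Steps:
$O{\left(Y \right)} = -4 + Y$ ($O{\left(Y \right)} = \left(-4 + Y\right) + 0 = -4 + Y$)
$j{\left(Q,P \right)} = -4$ ($j{\left(Q,P \right)} = - P + \left(-4 + P\right) = -4$)
$\frac{2591}{-3319} + \frac{j{\left(31,54 \right)}}{-2818} = \frac{2591}{-3319} - \frac{4}{-2818} = 2591 \left(- \frac{1}{3319}\right) - - \frac{2}{1409} = - \frac{2591}{3319} + \frac{2}{1409} = - \frac{3644081}{4676471}$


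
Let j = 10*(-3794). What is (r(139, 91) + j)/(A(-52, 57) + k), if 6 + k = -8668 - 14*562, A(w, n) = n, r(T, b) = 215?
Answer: 2515/1099 ≈ 2.2884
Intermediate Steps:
k = -16542 (k = -6 + (-8668 - 14*562) = -6 + (-8668 - 7868) = -6 - 16536 = -16542)
j = -37940
(r(139, 91) + j)/(A(-52, 57) + k) = (215 - 37940)/(57 - 16542) = -37725/(-16485) = -37725*(-1/16485) = 2515/1099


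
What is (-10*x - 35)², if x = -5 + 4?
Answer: 625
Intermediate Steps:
x = -1
(-10*x - 35)² = (-10*(-1) - 35)² = (10 - 35)² = (-25)² = 625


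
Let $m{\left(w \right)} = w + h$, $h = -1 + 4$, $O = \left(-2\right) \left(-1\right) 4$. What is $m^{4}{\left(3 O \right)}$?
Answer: $531441$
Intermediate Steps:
$O = 8$ ($O = 2 \cdot 4 = 8$)
$h = 3$
$m{\left(w \right)} = 3 + w$ ($m{\left(w \right)} = w + 3 = 3 + w$)
$m^{4}{\left(3 O \right)} = \left(3 + 3 \cdot 8\right)^{4} = \left(3 + 24\right)^{4} = 27^{4} = 531441$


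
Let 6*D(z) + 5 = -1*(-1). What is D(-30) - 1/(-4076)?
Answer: -8149/12228 ≈ -0.66642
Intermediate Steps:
D(z) = -⅔ (D(z) = -⅚ + (-1*(-1))/6 = -⅚ + (⅙)*1 = -⅚ + ⅙ = -⅔)
D(-30) - 1/(-4076) = -⅔ - 1/(-4076) = -⅔ - 1*(-1/4076) = -⅔ + 1/4076 = -8149/12228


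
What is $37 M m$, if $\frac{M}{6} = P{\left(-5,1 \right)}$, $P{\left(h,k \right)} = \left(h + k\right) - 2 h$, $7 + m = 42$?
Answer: $46620$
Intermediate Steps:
$m = 35$ ($m = -7 + 42 = 35$)
$P{\left(h,k \right)} = k - h$
$M = 36$ ($M = 6 \left(1 - -5\right) = 6 \left(1 + 5\right) = 6 \cdot 6 = 36$)
$37 M m = 37 \cdot 36 \cdot 35 = 1332 \cdot 35 = 46620$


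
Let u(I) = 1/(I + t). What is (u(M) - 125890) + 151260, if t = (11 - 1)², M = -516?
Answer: 10553919/416 ≈ 25370.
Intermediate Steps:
t = 100 (t = 10² = 100)
u(I) = 1/(100 + I) (u(I) = 1/(I + 100) = 1/(100 + I))
(u(M) - 125890) + 151260 = (1/(100 - 516) - 125890) + 151260 = (1/(-416) - 125890) + 151260 = (-1/416 - 125890) + 151260 = -52370241/416 + 151260 = 10553919/416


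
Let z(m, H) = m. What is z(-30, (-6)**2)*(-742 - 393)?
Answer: 34050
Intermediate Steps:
z(-30, (-6)**2)*(-742 - 393) = -30*(-742 - 393) = -30*(-1135) = 34050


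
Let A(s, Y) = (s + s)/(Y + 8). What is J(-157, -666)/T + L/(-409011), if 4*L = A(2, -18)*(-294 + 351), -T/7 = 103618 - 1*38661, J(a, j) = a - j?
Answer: -685316049/619922975630 ≈ -0.0011055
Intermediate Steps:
T = -454699 (T = -7*(103618 - 1*38661) = -7*(103618 - 38661) = -7*64957 = -454699)
A(s, Y) = 2*s/(8 + Y) (A(s, Y) = (2*s)/(8 + Y) = 2*s/(8 + Y))
L = -57/10 (L = ((2*2/(8 - 18))*(-294 + 351))/4 = ((2*2/(-10))*57)/4 = ((2*2*(-1/10))*57)/4 = (-2/5*57)/4 = (1/4)*(-114/5) = -57/10 ≈ -5.7000)
J(-157, -666)/T + L/(-409011) = (-157 - 1*(-666))/(-454699) - 57/10/(-409011) = (-157 + 666)*(-1/454699) - 57/10*(-1/409011) = 509*(-1/454699) + 19/1363370 = -509/454699 + 19/1363370 = -685316049/619922975630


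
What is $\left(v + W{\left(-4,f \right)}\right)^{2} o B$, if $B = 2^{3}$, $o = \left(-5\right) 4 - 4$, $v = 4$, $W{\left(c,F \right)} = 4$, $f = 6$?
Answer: $-12288$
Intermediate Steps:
$o = -24$ ($o = -20 - 4 = -24$)
$B = 8$
$\left(v + W{\left(-4,f \right)}\right)^{2} o B = \left(4 + 4\right)^{2} \left(-24\right) 8 = 8^{2} \left(-24\right) 8 = 64 \left(-24\right) 8 = \left(-1536\right) 8 = -12288$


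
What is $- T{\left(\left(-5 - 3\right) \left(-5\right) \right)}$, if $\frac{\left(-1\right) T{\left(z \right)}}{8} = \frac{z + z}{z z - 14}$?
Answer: $\frac{320}{793} \approx 0.40353$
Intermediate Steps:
$T{\left(z \right)} = - \frac{16 z}{-14 + z^{2}}$ ($T{\left(z \right)} = - 8 \frac{z + z}{z z - 14} = - 8 \frac{2 z}{z^{2} - 14} = - 8 \frac{2 z}{-14 + z^{2}} = - \frac{16 z}{-14 + z^{2}}$)
$- T{\left(\left(-5 - 3\right) \left(-5\right) \right)} = - \frac{\left(-16\right) \left(-5 - 3\right) \left(-5\right)}{-14 + \left(\left(-5 - 3\right) \left(-5\right)\right)^{2}} = - \frac{\left(-16\right) \left(\left(-8\right) \left(-5\right)\right)}{-14 + \left(\left(-8\right) \left(-5\right)\right)^{2}} = - \frac{\left(-16\right) 40}{-14 + 40^{2}} = - \frac{\left(-16\right) 40}{-14 + 1600} = - \frac{\left(-16\right) 40}{1586} = \left(-1\right) \left(- \frac{320}{793}\right) = \frac{320}{793}$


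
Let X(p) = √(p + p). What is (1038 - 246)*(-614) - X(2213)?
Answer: -486288 - √4426 ≈ -4.8635e+5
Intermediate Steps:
X(p) = √2*√p (X(p) = √(2*p) = √2*√p)
(1038 - 246)*(-614) - X(2213) = (1038 - 246)*(-614) - √2*√2213 = 792*(-614) - √4426 = -486288 - √4426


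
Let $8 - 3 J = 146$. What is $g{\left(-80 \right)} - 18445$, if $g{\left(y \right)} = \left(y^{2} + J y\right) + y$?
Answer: $-8445$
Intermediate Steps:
$J = -46$ ($J = \frac{8}{3} - \frac{146}{3} = -46$)
$g{\left(y \right)} = y^{2} - 45 y$ ($g{\left(y \right)} = \left(y^{2} - 46 y\right) + y = y^{2} - 45 y$)
$g{\left(-80 \right)} - 18445 = - 80 \left(-45 - 80\right) - 18445 = \left(-80\right) \left(-125\right) - 18445 = 10000 - 18445 = -8445$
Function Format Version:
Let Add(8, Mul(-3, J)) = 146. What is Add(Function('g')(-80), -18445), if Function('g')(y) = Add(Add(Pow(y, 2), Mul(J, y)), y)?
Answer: -8445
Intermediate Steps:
J = -46 (J = Add(Rational(8, 3), Mul(Rational(-1, 3), 146)) = Add(Rational(8, 3), Rational(-146, 3)) = -46)
Function('g')(y) = Add(Pow(y, 2), Mul(-45, y)) (Function('g')(y) = Add(Add(Pow(y, 2), Mul(-46, y)), y) = Add(Pow(y, 2), Mul(-45, y)))
Add(Function('g')(-80), -18445) = Add(Mul(-80, Add(-45, -80)), -18445) = Add(Mul(-80, -125), -18445) = Add(10000, -18445) = -8445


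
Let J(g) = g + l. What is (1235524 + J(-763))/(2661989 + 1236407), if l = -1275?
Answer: 616743/1949198 ≈ 0.31641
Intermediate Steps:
J(g) = -1275 + g (J(g) = g - 1275 = -1275 + g)
(1235524 + J(-763))/(2661989 + 1236407) = (1235524 + (-1275 - 763))/(2661989 + 1236407) = (1235524 - 2038)/3898396 = 1233486*(1/3898396) = 616743/1949198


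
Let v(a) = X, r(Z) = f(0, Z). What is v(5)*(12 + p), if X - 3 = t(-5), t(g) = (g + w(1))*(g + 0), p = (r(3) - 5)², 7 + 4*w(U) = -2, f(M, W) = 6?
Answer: 2041/4 ≈ 510.25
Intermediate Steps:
r(Z) = 6
w(U) = -9/4 (w(U) = -7/4 + (¼)*(-2) = -7/4 - ½ = -9/4)
p = 1 (p = (6 - 5)² = 1² = 1)
t(g) = g*(-9/4 + g) (t(g) = (g - 9/4)*(g + 0) = (-9/4 + g)*g = g*(-9/4 + g))
X = 157/4 (X = 3 + (¼)*(-5)*(-9 + 4*(-5)) = 3 + (¼)*(-5)*(-9 - 20) = 3 + (¼)*(-5)*(-29) = 3 + 145/4 = 157/4 ≈ 39.250)
v(a) = 157/4
v(5)*(12 + p) = 157*(12 + 1)/4 = (157/4)*13 = 2041/4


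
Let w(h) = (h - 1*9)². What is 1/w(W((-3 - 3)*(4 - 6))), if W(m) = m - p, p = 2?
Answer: 1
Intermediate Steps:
W(m) = -2 + m (W(m) = m - 1*2 = m - 2 = -2 + m)
w(h) = (-9 + h)² (w(h) = (h - 9)² = (-9 + h)²)
1/w(W((-3 - 3)*(4 - 6))) = 1/((-9 + (-2 + (-3 - 3)*(4 - 6)))²) = 1/((-9 + (-2 - 6*(-2)))²) = 1/((-9 + (-2 + 12))²) = 1/((-9 + 10)²) = 1/(1²) = 1/1 = 1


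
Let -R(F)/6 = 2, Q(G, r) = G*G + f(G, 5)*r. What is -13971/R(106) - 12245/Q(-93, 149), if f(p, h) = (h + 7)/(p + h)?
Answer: 882965407/759324 ≈ 1162.8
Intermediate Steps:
f(p, h) = (7 + h)/(h + p)
Q(G, r) = G² + 12*r/(5 + G) (Q(G, r) = G*G + ((7 + 5)/(5 + G))*r = G² + (12/(5 + G))*r = G² + 12*r/(5 + G))
R(F) = -12 (R(F) = -6*2 = -12)
-13971/R(106) - 12245/Q(-93, 149) = -13971/(-12) - 12245*(5 - 93)/(12*149 + (-93)²*(5 - 93)) = -13971*(-1/12) - 12245*(-88/(1788 + 8649*(-88))) = 4657/4 - 12245*(-88/(1788 - 761112)) = 4657/4 - 12245/((-1/88*(-759324))) = 4657/4 - 12245/189831/22 = 4657/4 - 12245*22/189831 = 4657/4 - 269390/189831 = 882965407/759324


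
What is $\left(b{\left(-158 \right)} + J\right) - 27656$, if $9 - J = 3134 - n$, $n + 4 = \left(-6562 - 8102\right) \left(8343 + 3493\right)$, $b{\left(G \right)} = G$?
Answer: $-173594047$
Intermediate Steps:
$n = -173563108$ ($n = -4 + \left(-6562 - 8102\right) \left(8343 + 3493\right) = -4 - 173563104 = -173563108$)
$J = -173566233$ ($J = 9 - \left(3134 - -173563108\right) = 9 - \left(3134 + 173563108\right) = 9 - 173566242 = -173566233$)
$\left(b{\left(-158 \right)} + J\right) - 27656 = \left(-158 - 173566233\right) - 27656 = -173566391 - 27656 = -173594047$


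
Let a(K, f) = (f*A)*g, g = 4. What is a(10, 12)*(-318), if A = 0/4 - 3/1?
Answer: 45792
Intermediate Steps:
A = -3 (A = 0*(¼) - 3*1 = 0 - 3 = -3)
a(K, f) = -12*f (a(K, f) = (f*(-3))*4 = -3*f*4 = -12*f)
a(10, 12)*(-318) = -12*12*(-318) = -144*(-318) = 45792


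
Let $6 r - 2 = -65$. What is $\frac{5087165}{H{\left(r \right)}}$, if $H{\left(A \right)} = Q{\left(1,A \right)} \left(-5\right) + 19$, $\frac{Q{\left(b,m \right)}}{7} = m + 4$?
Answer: $\frac{598490}{29} \approx 20638.0$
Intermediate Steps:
$r = - \frac{21}{2}$ ($r = \frac{1}{3} + \frac{1}{6} \left(-65\right) = \frac{1}{3} - \frac{65}{6} = - \frac{21}{2} \approx -10.5$)
$Q{\left(b,m \right)} = 28 + 7 m$ ($Q{\left(b,m \right)} = 7 \left(m + 4\right) = 7 \left(4 + m\right) = 28 + 7 m$)
$H{\left(A \right)} = -121 - 35 A$ ($H{\left(A \right)} = \left(28 + 7 A\right) \left(-5\right) + 19 = \left(-140 - 35 A\right) + 19 = -121 - 35 A$)
$\frac{5087165}{H{\left(r \right)}} = \frac{5087165}{-121 - - \frac{735}{2}} = \frac{5087165}{-121 + \frac{735}{2}} = \frac{5087165}{\frac{493}{2}} = 5087165 \cdot \frac{2}{493} = \frac{598490}{29}$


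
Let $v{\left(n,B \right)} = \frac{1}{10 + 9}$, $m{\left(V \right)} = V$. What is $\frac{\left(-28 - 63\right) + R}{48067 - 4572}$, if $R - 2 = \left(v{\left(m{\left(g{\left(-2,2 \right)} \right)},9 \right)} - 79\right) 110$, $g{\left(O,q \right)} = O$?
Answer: $- \frac{166691}{826405} \approx -0.20171$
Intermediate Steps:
$v{\left(n,B \right)} = \frac{1}{19}$
$R = - \frac{164962}{19}$ ($R = 2 + \left(\frac{1}{19} - 79\right) 110 = 2 - \frac{165000}{19} = - \frac{164962}{19} \approx -8682.2$)
$\frac{\left(-28 - 63\right) + R}{48067 - 4572} = \frac{\left(-28 - 63\right) - \frac{164962}{19}}{48067 - 4572} = \frac{\left(-28 - 63\right) - \frac{164962}{19}}{48067 + \left(-18358 + 13786\right)} = \frac{-91 - \frac{164962}{19}}{48067 - 4572} = - \frac{166691}{19 \cdot 43495} = \left(- \frac{166691}{19}\right) \frac{1}{43495} = - \frac{166691}{826405}$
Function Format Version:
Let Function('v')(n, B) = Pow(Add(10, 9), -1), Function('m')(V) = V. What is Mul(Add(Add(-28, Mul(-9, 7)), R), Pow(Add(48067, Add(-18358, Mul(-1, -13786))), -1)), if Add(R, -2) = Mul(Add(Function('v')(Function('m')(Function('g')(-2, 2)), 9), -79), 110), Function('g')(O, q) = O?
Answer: Rational(-166691, 826405) ≈ -0.20171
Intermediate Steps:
Function('v')(n, B) = Rational(1, 19) (Function('v')(n, B) = Pow(19, -1) = Rational(1, 19))
R = Rational(-164962, 19) (R = Add(2, Mul(Add(Rational(1, 19), -79), 110)) = Add(2, Mul(Rational(-1500, 19), 110)) = Add(2, Rational(-165000, 19)) = Rational(-164962, 19) ≈ -8682.2)
Mul(Add(Add(-28, Mul(-9, 7)), R), Pow(Add(48067, Add(-18358, Mul(-1, -13786))), -1)) = Mul(Add(Add(-28, Mul(-9, 7)), Rational(-164962, 19)), Pow(Add(48067, Add(-18358, Mul(-1, -13786))), -1)) = Mul(Add(Add(-28, -63), Rational(-164962, 19)), Pow(Add(48067, Add(-18358, 13786)), -1)) = Mul(Add(-91, Rational(-164962, 19)), Pow(Add(48067, -4572), -1)) = Mul(Rational(-166691, 19), Pow(43495, -1)) = Mul(Rational(-166691, 19), Rational(1, 43495)) = Rational(-166691, 826405)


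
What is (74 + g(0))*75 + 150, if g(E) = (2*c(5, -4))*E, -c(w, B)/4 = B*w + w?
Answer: 5700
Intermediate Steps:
c(w, B) = -4*w - 4*B*w (c(w, B) = -4*(B*w + w) = -4*(w + B*w) = -4*w - 4*B*w)
g(E) = 120*E (g(E) = (2*(-4*5*(1 - 4)))*E = (2*(-4*5*(-3)))*E = (2*60)*E = 120*E)
(74 + g(0))*75 + 150 = (74 + 120*0)*75 + 150 = (74 + 0)*75 + 150 = 74*75 + 150 = 5550 + 150 = 5700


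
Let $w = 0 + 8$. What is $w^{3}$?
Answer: $512$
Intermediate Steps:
$w = 8$
$w^{3} = 8^{3} = 512$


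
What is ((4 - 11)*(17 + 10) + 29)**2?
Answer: 25600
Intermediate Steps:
((4 - 11)*(17 + 10) + 29)**2 = (-7*27 + 29)**2 = (-189 + 29)**2 = (-160)**2 = 25600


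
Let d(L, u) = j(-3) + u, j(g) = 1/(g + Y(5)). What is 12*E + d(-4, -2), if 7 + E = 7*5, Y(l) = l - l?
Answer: 1001/3 ≈ 333.67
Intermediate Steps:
Y(l) = 0
j(g) = 1/g (j(g) = 1/(g + 0) = 1/g)
E = 28 (E = -7 + 7*5 = -7 + 35 = 28)
d(L, u) = -⅓ + u (d(L, u) = 1/(-3) + u = -⅓ + u)
12*E + d(-4, -2) = 12*28 + (-⅓ - 2) = 336 - 7/3 = 1001/3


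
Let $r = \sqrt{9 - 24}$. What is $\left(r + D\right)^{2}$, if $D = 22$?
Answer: $\left(22 + i \sqrt{15}\right)^{2} \approx 469.0 + 170.41 i$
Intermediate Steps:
$r = i \sqrt{15}$ ($r = \sqrt{-15} = i \sqrt{15} \approx 3.873 i$)
$\left(r + D\right)^{2} = \left(i \sqrt{15} + 22\right)^{2} = \left(22 + i \sqrt{15}\right)^{2}$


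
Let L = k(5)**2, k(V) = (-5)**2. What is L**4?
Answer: 152587890625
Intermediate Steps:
k(V) = 25
L = 625 (L = 25**2 = 625)
L**4 = 625**4 = 152587890625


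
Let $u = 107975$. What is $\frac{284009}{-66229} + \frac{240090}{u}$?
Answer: $- \frac{2952990233}{1430215255} \approx -2.0647$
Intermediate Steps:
$\frac{284009}{-66229} + \frac{240090}{u} = \frac{284009}{-66229} + \frac{240090}{107975} = 284009 \left(- \frac{1}{66229}\right) + 240090 \cdot \frac{1}{107975} = - \frac{284009}{66229} + \frac{48018}{21595} = - \frac{2952990233}{1430215255}$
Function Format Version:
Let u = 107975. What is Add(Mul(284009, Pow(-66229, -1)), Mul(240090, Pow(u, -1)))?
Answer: Rational(-2952990233, 1430215255) ≈ -2.0647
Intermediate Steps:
Add(Mul(284009, Pow(-66229, -1)), Mul(240090, Pow(u, -1))) = Add(Mul(284009, Pow(-66229, -1)), Mul(240090, Pow(107975, -1))) = Add(Mul(284009, Rational(-1, 66229)), Mul(240090, Rational(1, 107975))) = Add(Rational(-284009, 66229), Rational(48018, 21595)) = Rational(-2952990233, 1430215255)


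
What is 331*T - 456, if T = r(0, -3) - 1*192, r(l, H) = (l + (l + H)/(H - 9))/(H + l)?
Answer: -768427/12 ≈ -64036.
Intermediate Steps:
r(l, H) = (l + (H + l)/(-9 + H))/(H + l)
T = -2305/12 (T = (-3 - 8*0 - 3*0)/((-3)² - 9*(-3) - 9*0 - 3*0) - 1*192 = (-3 + 0 + 0)/(9 + 27 + 0 + 0) - 192 = -3/36 - 192 = (1/36)*(-3) - 192 = -1/12 - 192 = -2305/12 ≈ -192.08)
331*T - 456 = 331*(-2305/12) - 456 = -762955/12 - 456 = -768427/12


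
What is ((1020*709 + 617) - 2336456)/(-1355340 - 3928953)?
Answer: 537553/1761431 ≈ 0.30518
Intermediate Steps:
((1020*709 + 617) - 2336456)/(-1355340 - 3928953) = ((723180 + 617) - 2336456)/(-5284293) = (723797 - 2336456)*(-1/5284293) = -1612659*(-1/5284293) = 537553/1761431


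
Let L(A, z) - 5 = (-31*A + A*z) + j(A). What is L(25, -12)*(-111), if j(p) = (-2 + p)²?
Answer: 60051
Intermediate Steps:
L(A, z) = 5 + (-2 + A)² - 31*A + A*z (L(A, z) = 5 + ((-31*A + A*z) + (-2 + A)²) = 5 + ((-2 + A)² - 31*A + A*z) = 5 + (-2 + A)² - 31*A + A*z)
L(25, -12)*(-111) = (9 + 25² - 35*25 + 25*(-12))*(-111) = (9 + 625 - 875 - 300)*(-111) = -541*(-111) = 60051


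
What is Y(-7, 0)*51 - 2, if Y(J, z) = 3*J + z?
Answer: -1073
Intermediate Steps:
Y(J, z) = z + 3*J
Y(-7, 0)*51 - 2 = (0 + 3*(-7))*51 - 2 = (0 - 21)*51 - 2 = -21*51 - 2 = -1071 - 2 = -1073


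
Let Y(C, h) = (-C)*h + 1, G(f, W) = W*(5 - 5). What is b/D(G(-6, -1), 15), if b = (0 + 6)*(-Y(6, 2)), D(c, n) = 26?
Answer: 33/13 ≈ 2.5385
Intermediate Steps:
G(f, W) = 0 (G(f, W) = W*0 = 0)
Y(C, h) = 1 - C*h (Y(C, h) = -C*h + 1 = 1 - C*h)
b = 66 (b = (0 + 6)*(-(1 - 1*6*2)) = 6*(-(1 - 12)) = 6*(-1*(-11)) = 6*11 = 66)
b/D(G(-6, -1), 15) = 66/26 = (1/26)*66 = 33/13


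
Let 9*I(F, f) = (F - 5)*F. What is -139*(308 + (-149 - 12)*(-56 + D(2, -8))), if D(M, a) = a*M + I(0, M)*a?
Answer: -1654100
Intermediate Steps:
I(F, f) = F*(-5 + F)/9 (I(F, f) = ((F - 5)*F)/9 = ((-5 + F)*F)/9 = (F*(-5 + F))/9 = F*(-5 + F)/9)
D(M, a) = M*a (D(M, a) = a*M + ((⅑)*0*(-5 + 0))*a = M*a + ((⅑)*0*(-5))*a = M*a + 0*a = M*a + 0 = M*a)
-139*(308 + (-149 - 12)*(-56 + D(2, -8))) = -139*(308 + (-149 - 12)*(-56 + 2*(-8))) = -139*(308 - 161*(-56 - 16)) = -139*(308 - 161*(-72)) = -139*(308 + 11592) = -139*11900 = -1654100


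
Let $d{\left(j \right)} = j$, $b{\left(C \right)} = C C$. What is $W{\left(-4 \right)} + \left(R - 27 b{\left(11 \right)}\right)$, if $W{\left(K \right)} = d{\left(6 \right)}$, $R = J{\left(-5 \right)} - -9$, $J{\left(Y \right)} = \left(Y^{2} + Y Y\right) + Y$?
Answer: $-3207$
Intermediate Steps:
$J{\left(Y \right)} = Y + 2 Y^{2}$ ($J{\left(Y \right)} = \left(Y^{2} + Y^{2}\right) + Y = 2 Y^{2} + Y = Y + 2 Y^{2}$)
$b{\left(C \right)} = C^{2}$
$R = 54$ ($R = - 5 \left(1 + 2 \left(-5\right)\right) - -9 = - 5 \left(1 - 10\right) + 9 = \left(-5\right) \left(-9\right) + 9 = 45 + 9 = 54$)
$W{\left(K \right)} = 6$
$W{\left(-4 \right)} + \left(R - 27 b{\left(11 \right)}\right) = 6 + \left(54 - 27 \cdot 11^{2}\right) = 6 + \left(54 - 3267\right) = 6 - 3213 = -3207$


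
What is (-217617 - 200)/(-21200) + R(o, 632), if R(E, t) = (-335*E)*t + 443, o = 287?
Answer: -1288179558583/21200 ≈ -6.0763e+7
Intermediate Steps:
R(E, t) = 443 - 335*E*t (R(E, t) = -335*E*t + 443 = 443 - 335*E*t)
(-217617 - 200)/(-21200) + R(o, 632) = (-217617 - 200)/(-21200) + (443 - 335*287*632) = -217817*(-1/21200) + (443 - 60763640) = 217817/21200 - 60763197 = -1288179558583/21200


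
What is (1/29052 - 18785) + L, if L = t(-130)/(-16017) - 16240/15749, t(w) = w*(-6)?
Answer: -45890744462279309/2442805782372 ≈ -18786.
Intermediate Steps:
t(w) = -6*w
L = -90800100/84083911 (L = -6*(-130)/(-16017) - 16240/15749 = 780*(-1/16017) - 16240*1/15749 = -260/5339 - 16240/15749 = -90800100/84083911 ≈ -1.0799)
(1/29052 - 18785) + L = (1/29052 - 18785) - 90800100/84083911 = -545741819/29052 - 90800100/84083911 = -45890744462279309/2442805782372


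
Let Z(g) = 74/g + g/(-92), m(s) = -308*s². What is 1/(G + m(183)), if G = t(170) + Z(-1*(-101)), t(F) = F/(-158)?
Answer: -734068/7571627659483 ≈ -9.6950e-8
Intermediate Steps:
t(F) = -F/158 (t(F) = F*(-1/158) = -F/158)
Z(g) = 74/g - g/92 (Z(g) = 74/g + g*(-1/92) = 74/g - g/92)
G = -1057867/734068 (G = -1/158*170 + (74/((-1*(-101))) - (-1)*(-101)/92) = -85/79 + (74/101 - 1/92*101) = -85/79 + (74*(1/101) - 101/92) = -85/79 + (74/101 - 101/92) = -85/79 - 3393/9292 = -1057867/734068 ≈ -1.4411)
1/(G + m(183)) = 1/(-1057867/734068 - 308*183²) = 1/(-1057867/734068 - 308*33489) = 1/(-1057867/734068 - 10314612) = 1/(-7571627659483/734068) = -734068/7571627659483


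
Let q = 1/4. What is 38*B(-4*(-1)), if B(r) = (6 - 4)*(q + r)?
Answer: 323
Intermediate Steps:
q = 1/4 ≈ 0.25000
B(r) = 1/2 + 2*r (B(r) = (6 - 4)*(1/4 + r) = 2*(1/4 + r) = 1/2 + 2*r)
38*B(-4*(-1)) = 38*(1/2 + 2*(-4*(-1))) = 38*(1/2 + 2*4) = 38*(1/2 + 8) = 38*(17/2) = 323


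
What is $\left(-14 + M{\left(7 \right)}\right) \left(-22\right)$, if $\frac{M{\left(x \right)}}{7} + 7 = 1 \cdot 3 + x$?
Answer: $-154$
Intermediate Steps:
$M{\left(x \right)} = -28 + 7 x$ ($M{\left(x \right)} = -49 + 7 \left(1 \cdot 3 + x\right) = -49 + 7 \left(3 + x\right) = -49 + \left(21 + 7 x\right) = -28 + 7 x$)
$\left(-14 + M{\left(7 \right)}\right) \left(-22\right) = \left(-14 + \left(-28 + 7 \cdot 7\right)\right) \left(-22\right) = \left(-14 + \left(-28 + 49\right)\right) \left(-22\right) = \left(-14 + 21\right) \left(-22\right) = 7 \left(-22\right) = -154$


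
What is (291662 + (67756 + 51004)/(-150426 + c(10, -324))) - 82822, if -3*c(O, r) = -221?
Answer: 94198387600/451057 ≈ 2.0884e+5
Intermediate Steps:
c(O, r) = 221/3 (c(O, r) = -1/3*(-221) = 221/3)
(291662 + (67756 + 51004)/(-150426 + c(10, -324))) - 82822 = (291662 + (67756 + 51004)/(-150426 + 221/3)) - 82822 = (291662 + 118760/(-451057/3)) - 82822 = (291662 + 118760*(-3/451057)) - 82822 = (291662 - 356280/451057) - 82822 = 131555830454/451057 - 82822 = 94198387600/451057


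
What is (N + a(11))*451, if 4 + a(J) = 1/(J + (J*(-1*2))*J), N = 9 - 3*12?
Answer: -293642/21 ≈ -13983.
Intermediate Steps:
N = -27 (N = 9 - 36 = -27)
a(J) = -4 + 1/(J - 2*J**2) (a(J) = -4 + 1/(J + (J*(-1*2))*J) = -4 + 1/(J + (J*(-2))*J) = -4 + 1/(J + (-2*J)*J) = -4 + 1/(J - 2*J**2))
(N + a(11))*451 = (-27 + (-1 - 8*11**2 + 4*11)/(11*(-1 + 2*11)))*451 = (-27 + (-1 - 8*121 + 44)/(11*(-1 + 22)))*451 = (-27 + (1/11)*(-1 - 968 + 44)/21)*451 = (-27 + (1/11)*(1/21)*(-925))*451 = (-27 - 925/231)*451 = -7162/231*451 = -293642/21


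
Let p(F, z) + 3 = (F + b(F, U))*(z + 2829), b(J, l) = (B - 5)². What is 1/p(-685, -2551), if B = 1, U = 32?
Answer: -1/185985 ≈ -5.3768e-6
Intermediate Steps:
b(J, l) = 16 (b(J, l) = (1 - 5)² = (-4)² = 16)
p(F, z) = -3 + (16 + F)*(2829 + z) (p(F, z) = -3 + (F + 16)*(z + 2829) = -3 + (16 + F)*(2829 + z))
1/p(-685, -2551) = 1/(45261 + 16*(-2551) + 2829*(-685) - 685*(-2551)) = 1/(45261 - 40816 - 1937865 + 1747435) = 1/(-185985) = -1/185985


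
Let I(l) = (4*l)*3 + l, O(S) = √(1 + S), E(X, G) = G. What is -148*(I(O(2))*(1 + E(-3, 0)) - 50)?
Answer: 7400 - 1924*√3 ≈ 4067.5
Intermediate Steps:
I(l) = 13*l (I(l) = 12*l + l = 13*l)
-148*(I(O(2))*(1 + E(-3, 0)) - 50) = -148*((13*√(1 + 2))*(1 + 0) - 50) = -148*((13*√3)*1 - 50) = -148*(13*√3 - 50) = -148*(-50 + 13*√3) = 7400 - 1924*√3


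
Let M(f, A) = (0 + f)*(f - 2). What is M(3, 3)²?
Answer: 9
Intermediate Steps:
M(f, A) = f*(-2 + f)
M(3, 3)² = (3*(-2 + 3))² = (3*1)² = 3² = 9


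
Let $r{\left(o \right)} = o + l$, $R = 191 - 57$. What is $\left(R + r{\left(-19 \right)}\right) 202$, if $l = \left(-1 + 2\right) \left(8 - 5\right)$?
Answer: $23836$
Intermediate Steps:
$R = 134$
$l = 3$ ($l = 1 \left(8 - 5\right) = 1 \cdot 3 = 3$)
$r{\left(o \right)} = 3 + o$ ($r{\left(o \right)} = o + 3 = 3 + o$)
$\left(R + r{\left(-19 \right)}\right) 202 = \left(134 + \left(3 - 19\right)\right) 202 = \left(134 - 16\right) 202 = 118 \cdot 202 = 23836$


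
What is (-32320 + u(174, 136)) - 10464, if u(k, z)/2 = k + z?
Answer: -42164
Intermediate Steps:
u(k, z) = 2*k + 2*z (u(k, z) = 2*(k + z) = 2*k + 2*z)
(-32320 + u(174, 136)) - 10464 = (-32320 + (2*174 + 2*136)) - 10464 = (-32320 + (348 + 272)) - 10464 = (-32320 + 620) - 10464 = -31700 - 10464 = -42164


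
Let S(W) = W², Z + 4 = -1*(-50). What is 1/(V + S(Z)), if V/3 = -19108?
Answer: -1/55208 ≈ -1.8113e-5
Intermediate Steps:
V = -57324 (V = 3*(-19108) = -57324)
Z = 46 (Z = -4 - 1*(-50) = -4 + 50 = 46)
1/(V + S(Z)) = 1/(-57324 + 46²) = 1/(-57324 + 2116) = 1/(-55208) = -1/55208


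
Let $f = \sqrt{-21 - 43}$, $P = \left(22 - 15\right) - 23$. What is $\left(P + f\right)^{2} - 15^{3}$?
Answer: $-3183 - 256 i \approx -3183.0 - 256.0 i$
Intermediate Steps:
$P = -16$ ($P = 7 - 23 = -16$)
$f = 8 i$ ($f = \sqrt{-64} = 8 i \approx 8.0 i$)
$\left(P + f\right)^{2} - 15^{3} = \left(-16 + 8 i\right)^{2} - 15^{3} = \left(-16 + 8 i\right)^{2} - 3375 = -3375 + \left(-16 + 8 i\right)^{2}$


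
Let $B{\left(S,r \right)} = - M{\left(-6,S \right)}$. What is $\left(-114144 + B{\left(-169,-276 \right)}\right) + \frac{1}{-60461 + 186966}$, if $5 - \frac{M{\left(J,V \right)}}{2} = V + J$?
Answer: $- \frac{14485328519}{126505} \approx -1.145 \cdot 10^{5}$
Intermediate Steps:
$M{\left(J,V \right)} = 10 - 2 J - 2 V$ ($M{\left(J,V \right)} = 10 - 2 \left(V + J\right) = 10 - 2 \left(J + V\right) = 10 - \left(2 J + 2 V\right) = 10 - 2 J - 2 V$)
$B{\left(S,r \right)} = -22 + 2 S$ ($B{\left(S,r \right)} = - (10 - -12 - 2 S) = - (10 + 12 - 2 S) = - (22 - 2 S) = -22 + 2 S$)
$\left(-114144 + B{\left(-169,-276 \right)}\right) + \frac{1}{-60461 + 186966} = \left(-114144 + \left(-22 + 2 \left(-169\right)\right)\right) + \frac{1}{-60461 + 186966} = \left(-114144 - 360\right) + \frac{1}{126505} = -114504 + \frac{1}{126505} = - \frac{14485328519}{126505}$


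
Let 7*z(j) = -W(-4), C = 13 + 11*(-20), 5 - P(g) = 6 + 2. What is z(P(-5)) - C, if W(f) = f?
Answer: 1453/7 ≈ 207.57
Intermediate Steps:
P(g) = -3 (P(g) = 5 - (6 + 2) = 5 - 1*8 = 5 - 8 = -3)
C = -207 (C = 13 - 220 = -207)
z(j) = 4/7 (z(j) = (-1*(-4))/7 = (⅐)*4 = 4/7)
z(P(-5)) - C = 4/7 - 1*(-207) = 4/7 + 207 = 1453/7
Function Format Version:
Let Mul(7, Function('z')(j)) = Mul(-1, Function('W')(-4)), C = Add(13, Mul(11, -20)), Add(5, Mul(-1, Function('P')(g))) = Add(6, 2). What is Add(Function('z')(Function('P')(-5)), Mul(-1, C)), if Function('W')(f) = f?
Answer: Rational(1453, 7) ≈ 207.57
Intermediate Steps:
Function('P')(g) = -3 (Function('P')(g) = Add(5, Mul(-1, Add(6, 2))) = Add(5, Mul(-1, 8)) = Add(5, -8) = -3)
C = -207 (C = Add(13, -220) = -207)
Function('z')(j) = Rational(4, 7) (Function('z')(j) = Mul(Rational(1, 7), Mul(-1, -4)) = Mul(Rational(1, 7), 4) = Rational(4, 7))
Add(Function('z')(Function('P')(-5)), Mul(-1, C)) = Add(Rational(4, 7), Mul(-1, -207)) = Add(Rational(4, 7), 207) = Rational(1453, 7)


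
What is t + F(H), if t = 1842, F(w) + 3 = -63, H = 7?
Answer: 1776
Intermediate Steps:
F(w) = -66 (F(w) = -3 - 63 = -66)
t + F(H) = 1842 - 66 = 1776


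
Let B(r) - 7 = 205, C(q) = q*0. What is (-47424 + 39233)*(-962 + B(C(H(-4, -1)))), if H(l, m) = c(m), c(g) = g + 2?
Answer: 6143250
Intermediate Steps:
c(g) = 2 + g
H(l, m) = 2 + m
C(q) = 0
B(r) = 212 (B(r) = 7 + 205 = 212)
(-47424 + 39233)*(-962 + B(C(H(-4, -1)))) = (-47424 + 39233)*(-962 + 212) = -8191*(-750) = 6143250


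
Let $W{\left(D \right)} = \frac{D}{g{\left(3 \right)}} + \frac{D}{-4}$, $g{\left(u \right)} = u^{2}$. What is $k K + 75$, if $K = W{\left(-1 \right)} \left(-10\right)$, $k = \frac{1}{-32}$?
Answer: $\frac{43225}{576} \approx 75.043$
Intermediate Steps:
$W{\left(D \right)} = - \frac{5 D}{36}$ ($W{\left(D \right)} = \frac{D}{3^{2}} + \frac{D}{-4} = \frac{D}{9} + D \left(- \frac{1}{4}\right) = D \frac{1}{9} - \frac{D}{4} = \frac{D}{9} - \frac{D}{4} = - \frac{5 D}{36}$)
$k = - \frac{1}{32} \approx -0.03125$
$K = - \frac{25}{18}$ ($K = \left(- \frac{5}{36}\right) \left(-1\right) \left(-10\right) = \frac{5}{36} \left(-10\right) = - \frac{25}{18} \approx -1.3889$)
$k K + 75 = \left(- \frac{1}{32}\right) \left(- \frac{25}{18}\right) + 75 = \frac{25}{576} + 75 = \frac{43225}{576}$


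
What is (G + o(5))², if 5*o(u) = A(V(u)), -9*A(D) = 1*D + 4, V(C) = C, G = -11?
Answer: 3136/25 ≈ 125.44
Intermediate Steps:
A(D) = -4/9 - D/9 (A(D) = -(1*D + 4)/9 = -(D + 4)/9 = -(4 + D)/9 = -4/9 - D/9)
o(u) = -4/45 - u/45 (o(u) = (-4/9 - u/9)/5 = -4/45 - u/45)
(G + o(5))² = (-11 + (-4/45 - 1/45*5))² = (-11 + (-4/45 - ⅑))² = (-11 - ⅕)² = (-56/5)² = 3136/25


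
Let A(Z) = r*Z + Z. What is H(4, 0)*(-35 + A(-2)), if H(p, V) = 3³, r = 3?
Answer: -1161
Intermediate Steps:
A(Z) = 4*Z (A(Z) = 3*Z + Z = 4*Z)
H(p, V) = 27
H(4, 0)*(-35 + A(-2)) = 27*(-35 + 4*(-2)) = 27*(-35 - 8) = 27*(-43) = -1161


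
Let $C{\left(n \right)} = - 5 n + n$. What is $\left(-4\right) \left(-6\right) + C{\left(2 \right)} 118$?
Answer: $-920$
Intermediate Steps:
$C{\left(n \right)} = - 4 n$
$\left(-4\right) \left(-6\right) + C{\left(2 \right)} 118 = \left(-4\right) \left(-6\right) + \left(-4\right) 2 \cdot 118 = 24 - 944 = -920$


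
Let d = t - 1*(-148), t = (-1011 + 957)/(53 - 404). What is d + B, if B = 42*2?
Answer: 3018/13 ≈ 232.15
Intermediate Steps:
t = 2/13 (t = -54/(-351) = -54*(-1/351) = 2/13 ≈ 0.15385)
d = 1926/13 (d = 2/13 - 1*(-148) = 2/13 + 148 = 1926/13 ≈ 148.15)
B = 84
d + B = 1926/13 + 84 = 3018/13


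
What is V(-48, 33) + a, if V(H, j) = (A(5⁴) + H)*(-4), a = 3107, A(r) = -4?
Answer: 3315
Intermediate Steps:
V(H, j) = 16 - 4*H (V(H, j) = (-4 + H)*(-4) = 16 - 4*H)
V(-48, 33) + a = (16 - 4*(-48)) + 3107 = (16 + 192) + 3107 = 208 + 3107 = 3315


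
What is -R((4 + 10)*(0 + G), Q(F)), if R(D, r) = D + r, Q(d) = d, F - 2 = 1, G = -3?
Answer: 39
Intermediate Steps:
F = 3 (F = 2 + 1 = 3)
-R((4 + 10)*(0 + G), Q(F)) = -((4 + 10)*(0 - 3) + 3) = -(14*(-3) + 3) = -(-42 + 3) = -1*(-39) = 39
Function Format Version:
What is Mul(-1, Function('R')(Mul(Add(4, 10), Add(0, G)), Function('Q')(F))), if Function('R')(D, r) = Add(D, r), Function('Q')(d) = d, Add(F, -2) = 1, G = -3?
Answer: 39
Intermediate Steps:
F = 3 (F = Add(2, 1) = 3)
Mul(-1, Function('R')(Mul(Add(4, 10), Add(0, G)), Function('Q')(F))) = Mul(-1, Add(Mul(Add(4, 10), Add(0, -3)), 3)) = Mul(-1, Add(Mul(14, -3), 3)) = Mul(-1, Add(-42, 3)) = Mul(-1, -39) = 39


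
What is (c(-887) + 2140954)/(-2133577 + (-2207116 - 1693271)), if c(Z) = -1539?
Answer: -2139415/6033964 ≈ -0.35456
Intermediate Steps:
(c(-887) + 2140954)/(-2133577 + (-2207116 - 1693271)) = (-1539 + 2140954)/(-2133577 + (-2207116 - 1693271)) = 2139415/(-2133577 - 3900387) = 2139415/(-6033964) = 2139415*(-1/6033964) = -2139415/6033964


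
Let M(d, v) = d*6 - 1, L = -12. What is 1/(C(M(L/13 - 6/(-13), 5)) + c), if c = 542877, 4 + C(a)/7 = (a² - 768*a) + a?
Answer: 169/95178341 ≈ 1.7756e-6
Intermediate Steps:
M(d, v) = -1 + 6*d (M(d, v) = 6*d - 1 = -1 + 6*d)
C(a) = -28 - 5369*a + 7*a² (C(a) = -28 + 7*((a² - 768*a) + a) = -28 + 7*(a² - 767*a) = -28 + (-5369*a + 7*a²) = -28 - 5369*a + 7*a²)
1/(C(M(L/13 - 6/(-13), 5)) + c) = 1/((-28 - 5369*(-1 + 6*(-12/13 - 6/(-13))) + 7*(-1 + 6*(-12/13 - 6/(-13)))²) + 542877) = 1/((-28 - 5369*(-1 + 6*(-12*1/13 - 6*(-1/13))) + 7*(-1 + 6*(-12*1/13 - 6*(-1/13)))²) + 542877) = 1/((-28 - 5369*(-1 + 6*(-12/13 + 6/13)) + 7*(-1 + 6*(-12/13 + 6/13))²) + 542877) = 1/((-28 - 5369*(-1 + 6*(-6/13)) + 7*(-1 + 6*(-6/13))²) + 542877) = 1/((-28 - 5369*(-1 - 36/13) + 7*(-1 - 36/13)²) + 542877) = 1/((-28 - 5369*(-49/13) + 7*(-49/13)²) + 542877) = 1/((-28 + 20237 + 7*(2401/169)) + 542877) = 1/((-28 + 20237 + 16807/169) + 542877) = 1/(3432128/169 + 542877) = 1/(95178341/169) = 169/95178341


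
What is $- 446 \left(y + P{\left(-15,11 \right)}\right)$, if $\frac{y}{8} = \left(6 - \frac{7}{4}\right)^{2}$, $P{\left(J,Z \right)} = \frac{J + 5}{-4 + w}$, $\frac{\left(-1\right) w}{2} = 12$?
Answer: $- \frac{452244}{7} \approx -64606.0$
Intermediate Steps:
$w = -24$ ($w = \left(-2\right) 12 = -24$)
$P{\left(J,Z \right)} = - \frac{5}{28} - \frac{J}{28}$ ($P{\left(J,Z \right)} = \frac{J + 5}{-4 - 24} = \frac{5 + J}{-28} = \left(5 + J\right) \left(- \frac{1}{28}\right) = - \frac{5}{28} - \frac{J}{28}$)
$y = \frac{289}{2}$ ($y = 8 \left(6 - \frac{7}{4}\right)^{2} = 8 \left(\frac{17}{4}\right)^{2} = 8 \cdot \frac{289}{16} = \frac{289}{2} \approx 144.5$)
$- 446 \left(y + P{\left(-15,11 \right)}\right) = - 446 \left(\frac{289}{2} - - \frac{5}{14}\right) = - 446 \left(\frac{289}{2} + \left(- \frac{5}{28} + \frac{15}{28}\right)\right) = - 446 \left(\frac{289}{2} + \frac{5}{14}\right) = \left(-446\right) \frac{1014}{7} = - \frac{452244}{7}$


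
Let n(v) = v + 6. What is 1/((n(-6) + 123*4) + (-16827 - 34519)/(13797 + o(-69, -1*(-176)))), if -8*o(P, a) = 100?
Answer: 27569/13461256 ≈ 0.0020480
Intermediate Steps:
o(P, a) = -25/2 (o(P, a) = -⅛*100 = -25/2)
n(v) = 6 + v
1/((n(-6) + 123*4) + (-16827 - 34519)/(13797 + o(-69, -1*(-176)))) = 1/(((6 - 6) + 123*4) + (-16827 - 34519)/(13797 - 25/2)) = 1/((0 + 492) - 51346/27569/2) = 1/(492 - 51346*2/27569) = 1/(492 - 102692/27569) = 1/(13461256/27569) = 27569/13461256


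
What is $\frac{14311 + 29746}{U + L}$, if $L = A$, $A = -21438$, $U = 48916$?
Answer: $\frac{44057}{27478} \approx 1.6034$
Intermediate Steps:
$L = -21438$
$\frac{14311 + 29746}{U + L} = \frac{14311 + 29746}{48916 - 21438} = \frac{44057}{27478}$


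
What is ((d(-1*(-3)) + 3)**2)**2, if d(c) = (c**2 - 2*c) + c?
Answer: 6561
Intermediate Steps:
d(c) = c**2 - c
((d(-1*(-3)) + 3)**2)**2 = (((-1*(-3))*(-1 - 1*(-3)) + 3)**2)**2 = ((3*(-1 + 3) + 3)**2)**2 = ((3*2 + 3)**2)**2 = ((6 + 3)**2)**2 = (9**2)**2 = 81**2 = 6561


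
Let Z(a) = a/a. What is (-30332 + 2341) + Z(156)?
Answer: -27990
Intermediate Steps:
Z(a) = 1
(-30332 + 2341) + Z(156) = (-30332 + 2341) + 1 = -27991 + 1 = -27990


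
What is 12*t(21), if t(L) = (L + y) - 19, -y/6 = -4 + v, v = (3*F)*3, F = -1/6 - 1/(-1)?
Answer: -228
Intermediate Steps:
F = ⅚ (F = -1*⅙ - 1*(-1) = -⅙ + 1 = ⅚ ≈ 0.83333)
v = 15/2 (v = (3*(⅚))*3 = (5/2)*3 = 15/2 ≈ 7.5000)
y = -21 (y = -6*(-4 + 15/2) = -6*7/2 = -21)
t(L) = -40 + L (t(L) = (L - 21) - 19 = (-21 + L) - 19 = -40 + L)
12*t(21) = 12*(-40 + 21) = 12*(-19) = -228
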